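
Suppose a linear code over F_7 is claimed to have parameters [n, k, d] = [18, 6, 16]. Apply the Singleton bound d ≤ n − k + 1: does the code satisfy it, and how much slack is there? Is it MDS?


Singleton RHS = n − k + 1 = 13, slack = -3, bound violated (no such code; not MDS).

Singleton bound: d ≤ n − k + 1.
Here n = 18, k = 6, so n − k + 1 = 13.
Given d = 16, check d ≤ 13: NO.
Slack = (n − k + 1) − d = -3.
The slack is negative: d = 16 exceeds n − k + 1 = 13 by 3, so the Singleton bound is violated and no linear [18, 6, 16]_7 code can exist. In particular it is not MDS (MDS requires d = n − k + 1 exactly).
Description: the claimed parameters are [18, 6, 16]_7; such a code would be impossible (violates the Singleton bound).


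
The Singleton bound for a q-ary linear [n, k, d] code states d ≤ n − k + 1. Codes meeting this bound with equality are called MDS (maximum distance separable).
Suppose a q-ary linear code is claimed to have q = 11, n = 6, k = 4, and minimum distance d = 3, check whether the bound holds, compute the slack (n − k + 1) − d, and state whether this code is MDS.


Singleton RHS = n − k + 1 = 3, slack = 0, bound satisfied, MDS.

Singleton bound: d ≤ n − k + 1.
Here n = 6, k = 4, so n − k + 1 = 3.
Given d = 3, check d ≤ 3: YES.
Slack = (n − k + 1) − d = 0.
The code is MDS (slack = 0).
Description: the claimed parameters are [6, 4, 3]_11; such a code would be MDS (meets Singleton bound).


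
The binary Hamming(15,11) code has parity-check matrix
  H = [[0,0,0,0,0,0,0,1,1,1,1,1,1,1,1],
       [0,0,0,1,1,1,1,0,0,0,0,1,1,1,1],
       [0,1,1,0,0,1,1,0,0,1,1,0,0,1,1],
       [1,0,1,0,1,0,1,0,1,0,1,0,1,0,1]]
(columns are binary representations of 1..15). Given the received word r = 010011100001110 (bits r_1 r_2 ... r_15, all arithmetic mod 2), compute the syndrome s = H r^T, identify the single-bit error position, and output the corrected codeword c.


s = (1, 0, 0, 1)^T, error position = 9, corrected codeword c = 010011101001110

Compute s = H r^T mod 2 one row at a time:
  s_1 = 0 + 0 + 0 + 0 + 1 + 1 + 1 + 0 = 3 ≡ 1 (mod 2).
  s_2 = 0 + 1 + 1 + 1 + 1 + 1 + 1 + 0 = 6 ≡ 0 (mod 2).
  s_3 = 1 + 0 + 1 + 1 + 0 + 0 + 1 + 0 = 4 ≡ 0 (mod 2).
  s_4 = 0 + 0 + 1 + 1 + 0 + 0 + 1 + 0 = 3 ≡ 1 (mod 2).
s = (1, 0, 0, 1)^T — this equals column 9 of H (binary 1001), so error is at position 9.
Correct: flip bit 9 of r = 010011100001110 to get c = 010011101001110.


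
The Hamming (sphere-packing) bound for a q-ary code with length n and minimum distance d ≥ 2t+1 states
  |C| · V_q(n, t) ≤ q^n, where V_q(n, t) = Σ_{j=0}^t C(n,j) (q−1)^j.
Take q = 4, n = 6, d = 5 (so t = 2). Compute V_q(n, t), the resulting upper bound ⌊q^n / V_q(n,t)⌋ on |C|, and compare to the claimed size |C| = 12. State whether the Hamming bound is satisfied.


V_q(n, t) = 154, q^n = 4096, Hamming bound = 26, |C| = 12 ≤ bound (satisfied).

Step 1: Compute V_q(n, t) = Σ_{j=0}^2 C(n, j) (q−1)^j.
  j = 0: C(6,0)·(3)^0 = 1·1 = 1.
  j = 1: C(6,1)·(3)^1 = 6·3 = 18.
  j = 2: C(6,2)·(3)^2 = 15·9 = 135.
  V_q(n, t) = 1 + 18 + 135 = 154.
Step 2: q^n = 4^6 = 4096.
Step 3: Hamming bound ⌊q^n / V_q(n,t)⌋ = ⌊4096/154⌋ = 26.
Step 4: Compare |C| = 12 to 26: satisfied.
The claimed |C| lies below the Hamming bound.


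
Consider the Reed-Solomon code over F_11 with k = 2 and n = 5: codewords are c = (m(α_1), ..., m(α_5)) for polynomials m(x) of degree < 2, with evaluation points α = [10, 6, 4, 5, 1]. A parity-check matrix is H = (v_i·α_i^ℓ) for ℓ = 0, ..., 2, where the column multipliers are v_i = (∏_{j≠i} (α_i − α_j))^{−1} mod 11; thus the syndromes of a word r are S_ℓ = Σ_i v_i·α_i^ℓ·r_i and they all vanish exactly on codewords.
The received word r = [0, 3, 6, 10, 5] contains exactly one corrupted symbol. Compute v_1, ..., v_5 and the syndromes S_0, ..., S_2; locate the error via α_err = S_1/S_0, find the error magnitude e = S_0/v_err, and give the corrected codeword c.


S = (7, 4, 7), error at position 1, error magnitude e = 3, c = [8, 3, 6, 10, 5].

Step 1: column multipliers v_i = (∏_{j≠i}(α_i − α_j))^{−1} mod 11.
  i = 1 (α = 10): (10−6)(10−4)(10−5)(10−1) = 4·6·5·9 = 1080 ≡ 2, so v_1 = 2^{−1} = 6 (mod 11).
  i = 2 (α = 6): (6−10)(6−4)(6−5)(6−1) = (−4)·2·1·5 = −40 ≡ 4, so v_2 = 4^{−1} = 3 (mod 11).
  i = 3 (α = 4): (4−10)(4−6)(4−5)(4−1) = (−6)·(−2)·(−1)·3 = −36 ≡ 8, so v_3 = 8^{−1} = 7 (mod 11).
  i = 4 (α = 5): (5−10)(5−6)(5−4)(5−1) = (−5)·(−1)·1·4 = 20 ≡ 9, so v_4 = 9^{−1} = 5 (mod 11).
  i = 5 (α = 1): (1−10)(1−6)(1−4)(1−5) = (−9)·(−5)·(−3)·(−4) = 540 ≡ 1, so v_5 = 1^{−1} = 1 (mod 11).
  v = [6, 3, 7, 5, 1].
Step 2: syndromes of r = [0, 3, 6, 10, 5] (all sums mod 11).
  S_0 = Σ v_i r_i = 6·0 + 3·3 + 7·6 + 5·10 + 1·5 = 106 ≡ 7.
  S_1 = Σ v_i α_i r_i = 6·10·0 + 3·6·3 + 7·4·6 + 5·5·10 + 1·1·5 = 477 ≡ 4.
  α_i^2 mod 11 = [1, 3, 5, 3, 1].
  S_2 = Σ v_i α_i^2 r_i = 6·1·0 + 3·3·3 + 7·5·6 + 5·3·10 + 1·1·5 = 392 ≡ 7.
  S = (7, 4, 7) ≠ 0, so r is not a codeword (an error is present).
Step 3: locate the error. For a single error e at position i, S_ℓ = v_i·e·α_i^ℓ, so α_err = S_1/S_0.
  S_0^{−1} = 7^{−1} = 8 (mod 11), so α_err = 4·8 = 32 ≡ 10 = α_1. Error position i = 1.
  Consistency check: S_2/S_1 = 7·3 = 21 ≡ 10 = α_err ✓ (single-error assumption holds).
Step 4: error magnitude e = S_0/v_1 = S_0·∏_{j≠1}(α_1 − α_j) = 7·2 = 14 ≡ 3 (mod 11).
Step 5: correct position 1: c_1 = r_1 − e = 0 − 3 ≡ 8 (mod 11). Hence c = [8, 3, 6, 10, 5].
  Check: interpolating c through the α_i gives m(x) = 1 + 4·x (degree < 2) with m(α_i) = c_i for every i, so c is indeed a codeword.


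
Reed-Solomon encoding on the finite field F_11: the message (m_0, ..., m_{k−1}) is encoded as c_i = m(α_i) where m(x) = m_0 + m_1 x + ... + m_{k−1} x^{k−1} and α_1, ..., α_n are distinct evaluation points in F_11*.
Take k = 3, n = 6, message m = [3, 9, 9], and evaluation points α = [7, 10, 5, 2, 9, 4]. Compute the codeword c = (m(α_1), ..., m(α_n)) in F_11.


c = [1, 3, 9, 2, 10, 7]

Message polynomial: m(x) = 3 + 9·x + 9·x^2 (mod 11).
For each evaluation point α_i, compute m(α_i) mod 11:
  α_1 = 7: Horner steps 9 → 6 → 1, so m(7) = 1.
  α_2 = 10: Horner steps 9 → 0 → 3, so m(10) = 3.
  α_3 = 5: Horner steps 9 → 10 → 9, so m(5) = 9.
  α_4 = 2: Horner steps 9 → 5 → 2, so m(2) = 2.
  α_5 = 9: Horner steps 9 → 2 → 10, so m(9) = 10.
  α_6 = 4: Horner steps 9 → 1 → 7, so m(4) = 7.
Codeword c = [1, 3, 9, 2, 10, 7] ∈ F_11^6.


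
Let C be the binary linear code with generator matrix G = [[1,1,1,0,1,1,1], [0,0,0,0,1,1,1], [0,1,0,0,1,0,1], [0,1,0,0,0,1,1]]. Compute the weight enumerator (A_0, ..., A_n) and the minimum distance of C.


Weight distribution: A_0 = 1, A_1 = 1, A_2 = 3, A_3 = 6, A_4 = 3, A_5 = 1, A_6 = 1. Minimum distance d = 1.

Enumerate all 2^4 = 16 messages m ∈ F_2^4.
For each, compute codeword c = mG in F_2^7, then tally its weight.
  m = 0000 → c = 0000000, weight = 0.
  m = 1000 → c = 1110111, weight = 6.
  m = 0100 → c = 0000111, weight = 3.
  m = 1100 → c = 1110000, weight = 3.
  m = 0010 → c = 0100101, weight = 3.
  m = 1010 → c = 1010010, weight = 3.
  m = 0110 → c = 0100010, weight = 2.
  m = 1110 → c = 1010101, weight = 4.
  m = 0001 → c = 0100011, weight = 3.
  m = 1001 → c = 1010100, weight = 3.
  m = 0101 → c = 0100100, weight = 2.
  m = 1101 → c = 1010011, weight = 4.
  m = 0011 → c = 0000110, weight = 2.
  m = 1011 → c = 1110001, weight = 4.
  m = 0111 → c = 0000001, weight = 1.
  m = 1111 → c = 1110110, weight = 5.
Tally weights:
  weight 0: 1 codewords.
  weight 1: 1 codewords.
  weight 2: 3 codewords.
  weight 3: 6 codewords.
  weight 4: 3 codewords.
  weight 5: 1 codewords.
  weight 6: 1 codewords.
Minimum distance d = smallest w > 0 with A_w > 0 = 1.
Sanity: Σ A_w = 16 = 2^4 = 16 ✓.


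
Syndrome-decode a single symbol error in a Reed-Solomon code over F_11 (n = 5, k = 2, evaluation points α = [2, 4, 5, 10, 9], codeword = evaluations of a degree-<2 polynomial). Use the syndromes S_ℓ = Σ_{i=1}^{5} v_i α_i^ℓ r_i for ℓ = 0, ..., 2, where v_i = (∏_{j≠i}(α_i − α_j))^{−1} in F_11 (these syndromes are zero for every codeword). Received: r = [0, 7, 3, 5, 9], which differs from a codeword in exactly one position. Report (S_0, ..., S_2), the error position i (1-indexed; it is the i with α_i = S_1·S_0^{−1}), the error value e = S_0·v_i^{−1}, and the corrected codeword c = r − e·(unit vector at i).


S = (3, 6, 1), error at position 1, error magnitude e = 7, c = [4, 7, 3, 5, 9].

Step 1: column multipliers v_i = (∏_{j≠i}(α_i − α_j))^{−1} mod 11.
  i = 1 (α = 2): (2−4)(2−5)(2−10)(2−9) = (−2)·(−3)·(−8)·(−7) = 336 ≡ 6, so v_1 = 6^{−1} = 2 (mod 11).
  i = 2 (α = 4): (4−2)(4−5)(4−10)(4−9) = 2·(−1)·(−6)·(−5) = −60 ≡ 6, so v_2 = 6^{−1} = 2 (mod 11).
  i = 3 (α = 5): (5−2)(5−4)(5−10)(5−9) = 3·1·(−5)·(−4) = 60 ≡ 5, so v_3 = 5^{−1} = 9 (mod 11).
  i = 4 (α = 10): (10−2)(10−4)(10−5)(10−9) = 8·6·5·1 = 240 ≡ 9, so v_4 = 9^{−1} = 5 (mod 11).
  i = 5 (α = 9): (9−2)(9−4)(9−5)(9−10) = 7·5·4·(−1) = −140 ≡ 3, so v_5 = 3^{−1} = 4 (mod 11).
  v = [2, 2, 9, 5, 4].
Step 2: syndromes of r = [0, 7, 3, 5, 9] (all sums mod 11).
  S_0 = Σ v_i r_i = 2·0 + 2·7 + 9·3 + 5·5 + 4·9 = 102 ≡ 3.
  S_1 = Σ v_i α_i r_i = 2·2·0 + 2·4·7 + 9·5·3 + 5·10·5 + 4·9·9 = 765 ≡ 6.
  α_i^2 mod 11 = [4, 5, 3, 1, 4].
  S_2 = Σ v_i α_i^2 r_i = 2·4·0 + 2·5·7 + 9·3·3 + 5·1·5 + 4·4·9 = 320 ≡ 1.
  S = (3, 6, 1) ≠ 0, so r is not a codeword (an error is present).
Step 3: locate the error. For a single error e at position i, S_ℓ = v_i·e·α_i^ℓ, so α_err = S_1/S_0.
  S_0^{−1} = 3^{−1} = 4 (mod 11), so α_err = 6·4 = 24 ≡ 2 = α_1. Error position i = 1.
  Consistency check: S_2/S_1 = 1·2 = 2 ≡ 2 = α_err ✓ (single-error assumption holds).
Step 4: error magnitude e = S_0/v_1 = S_0·∏_{j≠1}(α_1 − α_j) = 3·6 = 18 ≡ 7 (mod 11).
Step 5: correct position 1: c_1 = r_1 − e = 0 − 7 ≡ 4 (mod 11). Hence c = [4, 7, 3, 5, 9].
  Check: interpolating c through the α_i gives m(x) = 1 + 7·x (degree < 2) with m(α_i) = c_i for every i, so c is indeed a codeword.


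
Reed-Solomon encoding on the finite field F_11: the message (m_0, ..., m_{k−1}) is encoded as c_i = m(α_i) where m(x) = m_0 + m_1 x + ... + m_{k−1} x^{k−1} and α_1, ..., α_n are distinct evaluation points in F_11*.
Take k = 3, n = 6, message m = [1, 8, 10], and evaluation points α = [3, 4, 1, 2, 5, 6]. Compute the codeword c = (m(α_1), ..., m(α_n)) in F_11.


c = [5, 6, 8, 2, 5, 2]

Message polynomial: m(x) = 1 + 8·x + 10·x^2 (mod 11).
For each evaluation point α_i, compute m(α_i) mod 11:
  α_1 = 3: Horner steps 10 → 5 → 5, so m(3) = 5.
  α_2 = 4: Horner steps 10 → 4 → 6, so m(4) = 6.
  α_3 = 1: Horner steps 10 → 7 → 8, so m(1) = 8.
  α_4 = 2: Horner steps 10 → 6 → 2, so m(2) = 2.
  α_5 = 5: Horner steps 10 → 3 → 5, so m(5) = 5.
  α_6 = 6: Horner steps 10 → 2 → 2, so m(6) = 2.
Codeword c = [5, 6, 8, 2, 5, 2] ∈ F_11^6.


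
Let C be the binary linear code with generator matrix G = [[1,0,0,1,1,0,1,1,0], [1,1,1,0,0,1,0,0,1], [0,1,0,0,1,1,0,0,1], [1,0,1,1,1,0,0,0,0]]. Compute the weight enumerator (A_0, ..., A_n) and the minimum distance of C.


Weight distribution: A_0 = 1, A_1 = 1, A_3 = 2, A_4 = 4, A_5 = 3, A_6 = 2, A_7 = 2, A_8 = 1. Minimum distance d = 1.

Enumerate all 2^4 = 16 messages m ∈ F_2^4.
For each, compute codeword c = mG in F_2^9, then tally its weight.
  m = 0000 → c = 000000000, weight = 0.
  m = 1000 → c = 100110110, weight = 5.
  m = 0100 → c = 111001001, weight = 5.
  m = 1100 → c = 011111111, weight = 8.
  m = 0010 → c = 010011001, weight = 4.
  m = 1010 → c = 110101111, weight = 7.
  m = 0110 → c = 101010000, weight = 3.
  m = 1110 → c = 001100110, weight = 4.
  m = 0001 → c = 101110000, weight = 4.
  m = 1001 → c = 001000110, weight = 3.
  m = 0101 → c = 010111001, weight = 5.
  m = 1101 → c = 110001111, weight = 6.
  m = 0011 → c = 111101001, weight = 6.
  m = 1011 → c = 011011111, weight = 7.
  m = 0111 → c = 000100000, weight = 1.
  m = 1111 → c = 100010110, weight = 4.
Tally weights:
  weight 0: 1 codewords.
  weight 1: 1 codewords.
  weight 3: 2 codewords.
  weight 4: 4 codewords.
  weight 5: 3 codewords.
  weight 6: 2 codewords.
  weight 7: 2 codewords.
  weight 8: 1 codewords.
Minimum distance d = smallest w > 0 with A_w > 0 = 1.
Sanity: Σ A_w = 16 = 2^4 = 16 ✓.


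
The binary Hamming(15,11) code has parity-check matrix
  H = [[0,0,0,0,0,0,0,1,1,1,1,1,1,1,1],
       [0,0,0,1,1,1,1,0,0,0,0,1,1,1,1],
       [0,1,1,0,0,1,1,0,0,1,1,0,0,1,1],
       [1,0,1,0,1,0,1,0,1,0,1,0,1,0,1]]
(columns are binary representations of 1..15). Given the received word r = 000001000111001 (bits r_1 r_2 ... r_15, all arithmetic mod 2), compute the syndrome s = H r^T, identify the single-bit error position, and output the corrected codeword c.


s = (0, 1, 0, 0)^T, error position = 4, corrected codeword c = 000101000111001

Compute s = H r^T mod 2 one row at a time:
  s_1 = 0 + 0 + 1 + 1 + 1 + 0 + 0 + 1 = 4 ≡ 0 (mod 2).
  s_2 = 0 + 0 + 1 + 0 + 1 + 0 + 0 + 1 = 3 ≡ 1 (mod 2).
  s_3 = 0 + 0 + 1 + 0 + 1 + 1 + 0 + 1 = 4 ≡ 0 (mod 2).
  s_4 = 0 + 0 + 0 + 0 + 0 + 1 + 0 + 1 = 2 ≡ 0 (mod 2).
s = (0, 1, 0, 0)^T — this equals column 4 of H (binary 0100), so error is at position 4.
Correct: flip bit 4 of r = 000001000111001 to get c = 000101000111001.


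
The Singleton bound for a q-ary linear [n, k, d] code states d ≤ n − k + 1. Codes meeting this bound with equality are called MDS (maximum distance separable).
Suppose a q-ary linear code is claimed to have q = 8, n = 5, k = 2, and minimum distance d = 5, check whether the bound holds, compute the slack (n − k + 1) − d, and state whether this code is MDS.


Singleton RHS = n − k + 1 = 4, slack = -1, bound violated (no such code; not MDS).

Singleton bound: d ≤ n − k + 1.
Here n = 5, k = 2, so n − k + 1 = 4.
Given d = 5, check d ≤ 4: NO.
Slack = (n − k + 1) − d = -1.
The slack is negative: d = 5 exceeds n − k + 1 = 4 by 1, so the Singleton bound is violated and no linear [5, 2, 5]_8 code can exist. In particular it is not MDS (MDS requires d = n − k + 1 exactly).
Description: the claimed parameters are [5, 2, 5]_8; such a code would be impossible (violates the Singleton bound).


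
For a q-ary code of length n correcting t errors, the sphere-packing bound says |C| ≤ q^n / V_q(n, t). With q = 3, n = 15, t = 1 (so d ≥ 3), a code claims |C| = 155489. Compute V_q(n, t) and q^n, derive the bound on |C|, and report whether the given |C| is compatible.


V_q(n, t) = 31, q^n = 14348907, Hamming bound = 462867, |C| = 155489 ≤ bound (satisfied).

Step 1: Compute V_q(n, t) = Σ_{j=0}^1 C(n, j) (q−1)^j.
  j = 0: C(15,0)·(2)^0 = 1·1 = 1.
  j = 1: C(15,1)·(2)^1 = 15·2 = 30.
  V_q(n, t) = 1 + 30 = 31.
Step 2: q^n = 3^15 = 14348907.
Step 3: Hamming bound ⌊q^n / V_q(n,t)⌋ = ⌊14348907/31⌋ = 462867.
Step 4: Compare |C| = 155489 to 462867: satisfied.
The claimed |C| lies below the Hamming bound.


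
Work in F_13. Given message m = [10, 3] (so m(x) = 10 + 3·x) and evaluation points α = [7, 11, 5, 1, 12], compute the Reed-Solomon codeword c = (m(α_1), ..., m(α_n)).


c = [5, 4, 12, 0, 7]

Message polynomial: m(x) = 10 + 3·x (mod 13).
For each evaluation point α_i, compute m(α_i) mod 13:
  α_1 = 7: Horner steps 3 → 5, so m(7) = 5.
  α_2 = 11: Horner steps 3 → 4, so m(11) = 4.
  α_3 = 5: Horner steps 3 → 12, so m(5) = 12.
  α_4 = 1: Horner steps 3 → 0, so m(1) = 0.
  α_5 = 12: Horner steps 3 → 7, so m(12) = 7.
Codeword c = [5, 4, 12, 0, 7] ∈ F_13^5.


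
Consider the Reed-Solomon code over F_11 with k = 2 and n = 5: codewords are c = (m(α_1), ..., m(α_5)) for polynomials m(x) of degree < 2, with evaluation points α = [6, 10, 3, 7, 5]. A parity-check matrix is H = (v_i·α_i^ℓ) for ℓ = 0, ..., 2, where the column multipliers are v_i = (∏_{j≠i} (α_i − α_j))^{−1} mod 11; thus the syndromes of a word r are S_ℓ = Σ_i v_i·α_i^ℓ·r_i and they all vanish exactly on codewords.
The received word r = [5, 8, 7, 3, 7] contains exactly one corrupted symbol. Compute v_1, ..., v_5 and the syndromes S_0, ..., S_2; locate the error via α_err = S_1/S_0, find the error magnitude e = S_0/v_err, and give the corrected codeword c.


S = (6, 7, 10), error at position 3, error magnitude e = 7, c = [5, 8, 0, 3, 7].

Step 1: column multipliers v_i = (∏_{j≠i}(α_i − α_j))^{−1} mod 11.
  i = 1 (α = 6): (6−10)(6−3)(6−7)(6−5) = (−4)·3·(−1)·1 = 12 ≡ 1, so v_1 = 1^{−1} = 1 (mod 11).
  i = 2 (α = 10): (10−6)(10−3)(10−7)(10−5) = 4·7·3·5 = 420 ≡ 2, so v_2 = 2^{−1} = 6 (mod 11).
  i = 3 (α = 3): (3−6)(3−10)(3−7)(3−5) = (−3)·(−7)·(−4)·(−2) = 168 ≡ 3, so v_3 = 3^{−1} = 4 (mod 11).
  i = 4 (α = 7): (7−6)(7−10)(7−3)(7−5) = 1·(−3)·4·2 = −24 ≡ 9, so v_4 = 9^{−1} = 5 (mod 11).
  i = 5 (α = 5): (5−6)(5−10)(5−3)(5−7) = (−1)·(−5)·2·(−2) = −20 ≡ 2, so v_5 = 2^{−1} = 6 (mod 11).
  v = [1, 6, 4, 5, 6].
Step 2: syndromes of r = [5, 8, 7, 3, 7] (all sums mod 11).
  S_0 = Σ v_i r_i = 1·5 + 6·8 + 4·7 + 5·3 + 6·7 = 138 ≡ 6.
  S_1 = Σ v_i α_i r_i = 1·6·5 + 6·10·8 + 4·3·7 + 5·7·3 + 6·5·7 = 909 ≡ 7.
  α_i^2 mod 11 = [3, 1, 9, 5, 3].
  S_2 = Σ v_i α_i^2 r_i = 1·3·5 + 6·1·8 + 4·9·7 + 5·5·3 + 6·3·7 = 516 ≡ 10.
  S = (6, 7, 10) ≠ 0, so r is not a codeword (an error is present).
Step 3: locate the error. For a single error e at position i, S_ℓ = v_i·e·α_i^ℓ, so α_err = S_1/S_0.
  S_0^{−1} = 6^{−1} = 2 (mod 11), so α_err = 7·2 = 14 ≡ 3 = α_3. Error position i = 3.
  Consistency check: S_2/S_1 = 10·8 = 80 ≡ 3 = α_err ✓ (single-error assumption holds).
Step 4: error magnitude e = S_0/v_3 = S_0·∏_{j≠3}(α_3 − α_j) = 6·3 = 18 ≡ 7 (mod 11).
Step 5: correct position 3: c_3 = r_3 − e = 7 − 7 ≡ 0 (mod 11). Hence c = [5, 8, 0, 3, 7].
  Check: interpolating c through the α_i gives m(x) = 6 + 9·x (degree < 2) with m(α_i) = c_i for every i, so c is indeed a codeword.


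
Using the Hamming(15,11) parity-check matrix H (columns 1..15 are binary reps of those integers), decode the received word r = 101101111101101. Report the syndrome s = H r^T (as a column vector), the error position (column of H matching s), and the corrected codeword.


s = (0, 0, 1, 0)^T, error position = 2, corrected codeword c = 111101111101101

Compute s = H r^T mod 2 one row at a time:
  s_1 = 1 + 1 + 1 + 0 + 1 + 1 + 0 + 1 = 6 ≡ 0 (mod 2).
  s_2 = 1 + 0 + 1 + 1 + 1 + 1 + 0 + 1 = 6 ≡ 0 (mod 2).
  s_3 = 0 + 1 + 1 + 1 + 1 + 0 + 0 + 1 = 5 ≡ 1 (mod 2).
  s_4 = 1 + 1 + 0 + 1 + 1 + 0 + 1 + 1 = 6 ≡ 0 (mod 2).
s = (0, 0, 1, 0)^T — this equals column 2 of H (binary 0010), so error is at position 2.
Correct: flip bit 2 of r = 101101111101101 to get c = 111101111101101.


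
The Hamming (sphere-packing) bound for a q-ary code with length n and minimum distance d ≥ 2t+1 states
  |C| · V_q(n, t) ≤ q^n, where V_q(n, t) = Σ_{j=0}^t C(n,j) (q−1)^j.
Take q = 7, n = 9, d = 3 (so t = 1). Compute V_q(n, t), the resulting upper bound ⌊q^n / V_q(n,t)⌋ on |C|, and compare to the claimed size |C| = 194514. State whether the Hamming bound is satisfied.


V_q(n, t) = 55, q^n = 40353607, Hamming bound = 733701, |C| = 194514 ≤ bound (satisfied).

Step 1: Compute V_q(n, t) = Σ_{j=0}^1 C(n, j) (q−1)^j.
  j = 0: C(9,0)·(6)^0 = 1·1 = 1.
  j = 1: C(9,1)·(6)^1 = 9·6 = 54.
  V_q(n, t) = 1 + 54 = 55.
Step 2: q^n = 7^9 = 40353607.
Step 3: Hamming bound ⌊q^n / V_q(n,t)⌋ = ⌊40353607/55⌋ = 733701.
Step 4: Compare |C| = 194514 to 733701: satisfied.
The claimed |C| lies below the Hamming bound.


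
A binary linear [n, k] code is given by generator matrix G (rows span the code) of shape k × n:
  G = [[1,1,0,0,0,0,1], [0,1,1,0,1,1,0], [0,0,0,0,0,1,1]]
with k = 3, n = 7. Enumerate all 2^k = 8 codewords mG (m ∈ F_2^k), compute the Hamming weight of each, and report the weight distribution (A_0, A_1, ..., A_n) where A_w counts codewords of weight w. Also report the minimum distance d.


Weight distribution: A_0 = 1, A_2 = 1, A_3 = 3, A_4 = 2, A_5 = 1. Minimum distance d = 2.

Enumerate all 2^3 = 8 messages m ∈ F_2^3.
For each, compute codeword c = mG in F_2^7, then tally its weight.
  m = 000 → c = 0000000, weight = 0.
  m = 100 → c = 1100001, weight = 3.
  m = 010 → c = 0110110, weight = 4.
  m = 110 → c = 1010111, weight = 5.
  m = 001 → c = 0000011, weight = 2.
  m = 101 → c = 1100010, weight = 3.
  m = 011 → c = 0110101, weight = 4.
  m = 111 → c = 1010100, weight = 3.
Tally weights:
  weight 0: 1 codewords.
  weight 2: 1 codewords.
  weight 3: 3 codewords.
  weight 4: 2 codewords.
  weight 5: 1 codewords.
Minimum distance d = smallest w > 0 with A_w > 0 = 2.
Sanity: Σ A_w = 8 = 2^3 = 8 ✓.


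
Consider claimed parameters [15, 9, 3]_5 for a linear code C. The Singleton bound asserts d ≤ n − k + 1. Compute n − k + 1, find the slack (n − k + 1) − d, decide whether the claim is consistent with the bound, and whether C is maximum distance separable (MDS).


Singleton RHS = n − k + 1 = 7, slack = 4, bound satisfied, not MDS.

Singleton bound: d ≤ n − k + 1.
Here n = 15, k = 9, so n − k + 1 = 7.
Given d = 3, check d ≤ 7: YES.
Slack = (n − k + 1) − d = 4.
The code is NOT MDS (slack = 4 > 0).
Description: the claimed parameters are [15, 9, 3]_5; such a code would be non-MDS.


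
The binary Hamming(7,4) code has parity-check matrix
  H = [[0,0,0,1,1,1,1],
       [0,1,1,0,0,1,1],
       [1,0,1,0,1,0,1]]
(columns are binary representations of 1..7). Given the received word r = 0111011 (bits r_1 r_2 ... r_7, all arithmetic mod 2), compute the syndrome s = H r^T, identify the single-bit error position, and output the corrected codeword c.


s = (1, 0, 0)^T, error position = 4, corrected codeword c = 0110011

Compute s = H r^T mod 2 one row at a time:
  s_1 = 1 + 0 + 1 + 1 = 3 ≡ 1 (mod 2).
  s_2 = 1 + 1 + 1 + 1 = 4 ≡ 0 (mod 2).
  s_3 = 0 + 1 + 0 + 1 = 2 ≡ 0 (mod 2).
s = (1, 0, 0)^T — this equals column 4 of H (binary 100), so error is at position 4.
Correct: flip bit 4 of r = 0111011 to get c = 0110011.


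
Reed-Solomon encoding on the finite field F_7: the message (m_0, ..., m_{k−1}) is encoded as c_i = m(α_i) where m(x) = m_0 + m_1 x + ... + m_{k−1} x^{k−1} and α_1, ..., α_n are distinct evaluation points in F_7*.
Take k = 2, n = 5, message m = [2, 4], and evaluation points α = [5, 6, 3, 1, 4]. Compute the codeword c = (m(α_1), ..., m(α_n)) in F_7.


c = [1, 5, 0, 6, 4]

Message polynomial: m(x) = 2 + 4·x (mod 7).
For each evaluation point α_i, compute m(α_i) mod 7:
  α_1 = 5: Horner steps 4 → 1, so m(5) = 1.
  α_2 = 6: Horner steps 4 → 5, so m(6) = 5.
  α_3 = 3: Horner steps 4 → 0, so m(3) = 0.
  α_4 = 1: Horner steps 4 → 6, so m(1) = 6.
  α_5 = 4: Horner steps 4 → 4, so m(4) = 4.
Codeword c = [1, 5, 0, 6, 4] ∈ F_7^5.


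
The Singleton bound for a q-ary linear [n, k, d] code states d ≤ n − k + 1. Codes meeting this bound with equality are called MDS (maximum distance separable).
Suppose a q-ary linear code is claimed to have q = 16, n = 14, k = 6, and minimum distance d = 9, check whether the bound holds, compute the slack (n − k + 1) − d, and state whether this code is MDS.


Singleton RHS = n − k + 1 = 9, slack = 0, bound satisfied, MDS.

Singleton bound: d ≤ n − k + 1.
Here n = 14, k = 6, so n − k + 1 = 9.
Given d = 9, check d ≤ 9: YES.
Slack = (n − k + 1) − d = 0.
The code is MDS (slack = 0).
Description: the claimed parameters are [14, 6, 9]_16; such a code would be MDS (meets Singleton bound).


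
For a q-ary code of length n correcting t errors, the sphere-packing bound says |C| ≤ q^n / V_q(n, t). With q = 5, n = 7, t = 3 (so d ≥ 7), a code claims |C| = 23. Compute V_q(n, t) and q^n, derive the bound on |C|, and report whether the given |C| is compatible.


V_q(n, t) = 2605, q^n = 78125, Hamming bound = 29, |C| = 23 ≤ bound (satisfied).

Step 1: Compute V_q(n, t) = Σ_{j=0}^3 C(n, j) (q−1)^j.
  j = 0: C(7,0)·(4)^0 = 1·1 = 1.
  j = 1: C(7,1)·(4)^1 = 7·4 = 28.
  j = 2: C(7,2)·(4)^2 = 21·16 = 336.
  j = 3: C(7,3)·(4)^3 = 35·64 = 2240.
  V_q(n, t) = 1 + 28 + 336 + 2240 = 2605.
Step 2: q^n = 5^7 = 78125.
Step 3: Hamming bound ⌊q^n / V_q(n,t)⌋ = ⌊78125/2605⌋ = 29.
Step 4: Compare |C| = 23 to 29: satisfied.
The claimed |C| lies below the Hamming bound.


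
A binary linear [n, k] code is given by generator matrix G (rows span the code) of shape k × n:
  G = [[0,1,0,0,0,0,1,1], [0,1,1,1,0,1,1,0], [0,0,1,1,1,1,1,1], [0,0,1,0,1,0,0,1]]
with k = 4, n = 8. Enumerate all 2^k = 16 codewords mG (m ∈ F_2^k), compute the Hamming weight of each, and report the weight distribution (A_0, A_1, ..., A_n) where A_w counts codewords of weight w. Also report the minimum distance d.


Weight distribution: A_0 = 1, A_2 = 2, A_3 = 6, A_4 = 3, A_5 = 2, A_6 = 2. Minimum distance d = 2.

Enumerate all 2^4 = 16 messages m ∈ F_2^4.
For each, compute codeword c = mG in F_2^8, then tally its weight.
  m = 0000 → c = 00000000, weight = 0.
  m = 1000 → c = 01000011, weight = 3.
  m = 0100 → c = 01110110, weight = 5.
  m = 1100 → c = 00110101, weight = 4.
  m = 0010 → c = 00111111, weight = 6.
  m = 1010 → c = 01111100, weight = 5.
  m = 0110 → c = 01001001, weight = 3.
  m = 1110 → c = 00001010, weight = 2.
  m = 0001 → c = 00101001, weight = 3.
  m = 1001 → c = 01101010, weight = 4.
  m = 0101 → c = 01011111, weight = 6.
  m = 1101 → c = 00011100, weight = 3.
  m = 0011 → c = 00010110, weight = 3.
  m = 1011 → c = 01010101, weight = 4.
  m = 0111 → c = 01100000, weight = 2.
  m = 1111 → c = 00100011, weight = 3.
Tally weights:
  weight 0: 1 codewords.
  weight 2: 2 codewords.
  weight 3: 6 codewords.
  weight 4: 3 codewords.
  weight 5: 2 codewords.
  weight 6: 2 codewords.
Minimum distance d = smallest w > 0 with A_w > 0 = 2.
Sanity: Σ A_w = 16 = 2^4 = 16 ✓.


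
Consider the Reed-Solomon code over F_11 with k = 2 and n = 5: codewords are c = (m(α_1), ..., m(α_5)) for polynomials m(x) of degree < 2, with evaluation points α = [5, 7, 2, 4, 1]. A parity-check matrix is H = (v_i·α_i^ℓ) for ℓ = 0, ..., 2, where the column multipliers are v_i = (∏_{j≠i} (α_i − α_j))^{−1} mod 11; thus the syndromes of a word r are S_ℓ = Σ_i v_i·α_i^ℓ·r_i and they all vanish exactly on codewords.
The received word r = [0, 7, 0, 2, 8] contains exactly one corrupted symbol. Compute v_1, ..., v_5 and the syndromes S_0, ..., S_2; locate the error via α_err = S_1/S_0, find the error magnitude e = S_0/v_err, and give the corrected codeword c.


S = (9, 7, 3), error at position 3, error magnitude e = 5, c = [0, 7, 6, 2, 8].

Step 1: column multipliers v_i = (∏_{j≠i}(α_i − α_j))^{−1} mod 11.
  i = 1 (α = 5): (5−7)(5−2)(5−4)(5−1) = (−2)·3·1·4 = −24 ≡ 9, so v_1 = 9^{−1} = 5 (mod 11).
  i = 2 (α = 7): (7−5)(7−2)(7−4)(7−1) = 2·5·3·6 = 180 ≡ 4, so v_2 = 4^{−1} = 3 (mod 11).
  i = 3 (α = 2): (2−5)(2−7)(2−4)(2−1) = (−3)·(−5)·(−2)·1 = −30 ≡ 3, so v_3 = 3^{−1} = 4 (mod 11).
  i = 4 (α = 4): (4−5)(4−7)(4−2)(4−1) = (−1)·(−3)·2·3 = 18 ≡ 7, so v_4 = 7^{−1} = 8 (mod 11).
  i = 5 (α = 1): (1−5)(1−7)(1−2)(1−4) = (−4)·(−6)·(−1)·(−3) = 72 ≡ 6, so v_5 = 6^{−1} = 2 (mod 11).
  v = [5, 3, 4, 8, 2].
Step 2: syndromes of r = [0, 7, 0, 2, 8] (all sums mod 11).
  S_0 = Σ v_i r_i = 5·0 + 3·7 + 4·0 + 8·2 + 2·8 = 53 ≡ 9.
  S_1 = Σ v_i α_i r_i = 5·5·0 + 3·7·7 + 4·2·0 + 8·4·2 + 2·1·8 = 227 ≡ 7.
  α_i^2 mod 11 = [3, 5, 4, 5, 1].
  S_2 = Σ v_i α_i^2 r_i = 5·3·0 + 3·5·7 + 4·4·0 + 8·5·2 + 2·1·8 = 201 ≡ 3.
  S = (9, 7, 3) ≠ 0, so r is not a codeword (an error is present).
Step 3: locate the error. For a single error e at position i, S_ℓ = v_i·e·α_i^ℓ, so α_err = S_1/S_0.
  S_0^{−1} = 9^{−1} = 5 (mod 11), so α_err = 7·5 = 35 ≡ 2 = α_3. Error position i = 3.
  Consistency check: S_2/S_1 = 3·8 = 24 ≡ 2 = α_err ✓ (single-error assumption holds).
Step 4: error magnitude e = S_0/v_3 = S_0·∏_{j≠3}(α_3 − α_j) = 9·3 = 27 ≡ 5 (mod 11).
Step 5: correct position 3: c_3 = r_3 − e = 0 − 5 ≡ 6 (mod 11). Hence c = [0, 7, 6, 2, 8].
  Check: interpolating c through the α_i gives m(x) = 10 + 9·x (degree < 2) with m(α_i) = c_i for every i, so c is indeed a codeword.


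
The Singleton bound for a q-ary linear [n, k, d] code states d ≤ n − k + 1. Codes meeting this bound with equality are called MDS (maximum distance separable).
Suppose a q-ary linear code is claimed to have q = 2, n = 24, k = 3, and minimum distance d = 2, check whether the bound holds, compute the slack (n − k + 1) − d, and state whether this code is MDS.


Singleton RHS = n − k + 1 = 22, slack = 20, bound satisfied, not MDS.

Singleton bound: d ≤ n − k + 1.
Here n = 24, k = 3, so n − k + 1 = 22.
Given d = 2, check d ≤ 22: YES.
Slack = (n − k + 1) − d = 20.
The code is NOT MDS (slack = 20 > 0).
Description: the claimed parameters are [24, 3, 2]_2; such a code would be non-MDS.


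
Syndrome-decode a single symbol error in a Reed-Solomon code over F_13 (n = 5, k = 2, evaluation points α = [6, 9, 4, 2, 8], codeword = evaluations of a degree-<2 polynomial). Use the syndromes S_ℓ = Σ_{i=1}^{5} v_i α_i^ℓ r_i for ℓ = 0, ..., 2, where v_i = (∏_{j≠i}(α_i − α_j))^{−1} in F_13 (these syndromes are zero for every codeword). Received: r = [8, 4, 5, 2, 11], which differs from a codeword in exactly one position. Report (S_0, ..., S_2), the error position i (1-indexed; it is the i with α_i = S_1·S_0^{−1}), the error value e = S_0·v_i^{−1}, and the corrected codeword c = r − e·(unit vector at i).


S = (11, 8, 7), error at position 2, error magnitude e = 11, c = [8, 6, 5, 2, 11].

Step 1: column multipliers v_i = (∏_{j≠i}(α_i − α_j))^{−1} mod 13.
  i = 1 (α = 6): (6−9)(6−4)(6−2)(6−8) = (−3)·2·4·(−2) = 48 ≡ 9, so v_1 = 9^{−1} = 3 (mod 13).
  i = 2 (α = 9): (9−6)(9−4)(9−2)(9−8) = 3·5·7·1 = 105 ≡ 1, so v_2 = 1^{−1} = 1 (mod 13).
  i = 3 (α = 4): (4−6)(4−9)(4−2)(4−8) = (−2)·(−5)·2·(−4) = −80 ≡ 11, so v_3 = 11^{−1} = 6 (mod 13).
  i = 4 (α = 2): (2−6)(2−9)(2−4)(2−8) = (−4)·(−7)·(−2)·(−6) = 336 ≡ 11, so v_4 = 11^{−1} = 6 (mod 13).
  i = 5 (α = 8): (8−6)(8−9)(8−4)(8−2) = 2·(−1)·4·6 = −48 ≡ 4, so v_5 = 4^{−1} = 10 (mod 13).
  v = [3, 1, 6, 6, 10].
Step 2: syndromes of r = [8, 4, 5, 2, 11] (all sums mod 13).
  S_0 = Σ v_i r_i = 3·8 + 1·4 + 6·5 + 6·2 + 10·11 = 180 ≡ 11.
  S_1 = Σ v_i α_i r_i = 3·6·8 + 1·9·4 + 6·4·5 + 6·2·2 + 10·8·11 = 1204 ≡ 8.
  α_i^2 mod 13 = [10, 3, 3, 4, 12].
  S_2 = Σ v_i α_i^2 r_i = 3·10·8 + 1·3·4 + 6·3·5 + 6·4·2 + 10·12·11 = 1710 ≡ 7.
  S = (11, 8, 7) ≠ 0, so r is not a codeword (an error is present).
Step 3: locate the error. For a single error e at position i, S_ℓ = v_i·e·α_i^ℓ, so α_err = S_1/S_0.
  S_0^{−1} = 11^{−1} = 6 (mod 13), so α_err = 8·6 = 48 ≡ 9 = α_2. Error position i = 2.
  Consistency check: S_2/S_1 = 7·5 = 35 ≡ 9 = α_err ✓ (single-error assumption holds).
Step 4: error magnitude e = S_0/v_2 = S_0·∏_{j≠2}(α_2 − α_j) = 11·1 = 11 ≡ 11 (mod 13).
Step 5: correct position 2: c_2 = r_2 − e = 4 − 11 ≡ 6 (mod 13). Hence c = [8, 6, 5, 2, 11].
  Check: interpolating c through the α_i gives m(x) = 12 + 8·x (degree < 2) with m(α_i) = c_i for every i, so c is indeed a codeword.


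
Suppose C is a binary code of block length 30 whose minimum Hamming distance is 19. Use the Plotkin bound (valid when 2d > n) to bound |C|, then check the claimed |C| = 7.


Plotkin bound M ≤ 4; given |C| = 7 > bound (violated).

Check applicability: 2d = 38, n = 30.
2d − n = 8 > 0, so Plotkin applies.
Compute d/(2d−n) = 19/8 ≈ 2.3750.
⌊d/(2d−n)⌋ = 2.
Plotkin bound: M ≤ 2·2 = 4.
Given |C| = 7, check: VIOLATED.
This |C| is above the Plotkin bound, so no binary code with n = 30, d = 19 and 7 codewords exists.


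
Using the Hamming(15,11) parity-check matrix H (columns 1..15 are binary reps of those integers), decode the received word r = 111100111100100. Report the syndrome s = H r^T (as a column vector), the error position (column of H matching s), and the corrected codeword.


s = (0, 1, 0, 1)^T, error position = 5, corrected codeword c = 111110111100100

Compute s = H r^T mod 2 one row at a time:
  s_1 = 1 + 1 + 1 + 0 + 0 + 1 + 0 + 0 = 4 ≡ 0 (mod 2).
  s_2 = 1 + 0 + 0 + 1 + 0 + 1 + 0 + 0 = 3 ≡ 1 (mod 2).
  s_3 = 1 + 1 + 0 + 1 + 1 + 0 + 0 + 0 = 4 ≡ 0 (mod 2).
  s_4 = 1 + 1 + 0 + 1 + 1 + 0 + 1 + 0 = 5 ≡ 1 (mod 2).
s = (0, 1, 0, 1)^T — this equals column 5 of H (binary 0101), so error is at position 5.
Correct: flip bit 5 of r = 111100111100100 to get c = 111110111100100.


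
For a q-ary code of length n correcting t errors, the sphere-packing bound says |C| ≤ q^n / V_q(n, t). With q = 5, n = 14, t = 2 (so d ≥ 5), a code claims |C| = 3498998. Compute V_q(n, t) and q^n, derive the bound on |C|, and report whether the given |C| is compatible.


V_q(n, t) = 1513, q^n = 6103515625, Hamming bound = 4034048, |C| = 3498998 ≤ bound (satisfied).

Step 1: Compute V_q(n, t) = Σ_{j=0}^2 C(n, j) (q−1)^j.
  j = 0: C(14,0)·(4)^0 = 1·1 = 1.
  j = 1: C(14,1)·(4)^1 = 14·4 = 56.
  j = 2: C(14,2)·(4)^2 = 91·16 = 1456.
  V_q(n, t) = 1 + 56 + 1456 = 1513.
Step 2: q^n = 5^14 = 6103515625.
Step 3: Hamming bound ⌊q^n / V_q(n,t)⌋ = ⌊6103515625/1513⌋ = 4034048.
Step 4: Compare |C| = 3498998 to 4034048: satisfied.
The claimed |C| lies below the Hamming bound.


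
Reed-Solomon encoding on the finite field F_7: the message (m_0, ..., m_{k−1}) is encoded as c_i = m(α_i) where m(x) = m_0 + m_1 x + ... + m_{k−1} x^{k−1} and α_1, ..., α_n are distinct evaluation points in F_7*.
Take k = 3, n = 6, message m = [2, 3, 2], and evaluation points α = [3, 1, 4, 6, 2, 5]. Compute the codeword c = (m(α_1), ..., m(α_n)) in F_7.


c = [1, 0, 4, 1, 2, 4]

Message polynomial: m(x) = 2 + 3·x + 2·x^2 (mod 7).
For each evaluation point α_i, compute m(α_i) mod 7:
  α_1 = 3: Horner steps 2 → 2 → 1, so m(3) = 1.
  α_2 = 1: Horner steps 2 → 5 → 0, so m(1) = 0.
  α_3 = 4: Horner steps 2 → 4 → 4, so m(4) = 4.
  α_4 = 6: Horner steps 2 → 1 → 1, so m(6) = 1.
  α_5 = 2: Horner steps 2 → 0 → 2, so m(2) = 2.
  α_6 = 5: Horner steps 2 → 6 → 4, so m(5) = 4.
Codeword c = [1, 0, 4, 1, 2, 4] ∈ F_7^6.


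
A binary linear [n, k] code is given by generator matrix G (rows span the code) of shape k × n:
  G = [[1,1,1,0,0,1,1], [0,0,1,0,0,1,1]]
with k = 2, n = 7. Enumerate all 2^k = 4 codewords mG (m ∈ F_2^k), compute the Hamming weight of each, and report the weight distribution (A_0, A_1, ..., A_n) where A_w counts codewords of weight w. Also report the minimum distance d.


Weight distribution: A_0 = 1, A_2 = 1, A_3 = 1, A_5 = 1. Minimum distance d = 2.

Enumerate all 2^2 = 4 messages m ∈ F_2^2.
For each, compute codeword c = mG in F_2^7, then tally its weight.
  m = 00 → c = 0000000, weight = 0.
  m = 10 → c = 1110011, weight = 5.
  m = 01 → c = 0010011, weight = 3.
  m = 11 → c = 1100000, weight = 2.
Tally weights:
  weight 0: 1 codewords.
  weight 2: 1 codewords.
  weight 3: 1 codewords.
  weight 5: 1 codewords.
Minimum distance d = smallest w > 0 with A_w > 0 = 2.
Sanity: Σ A_w = 4 = 2^2 = 4 ✓.


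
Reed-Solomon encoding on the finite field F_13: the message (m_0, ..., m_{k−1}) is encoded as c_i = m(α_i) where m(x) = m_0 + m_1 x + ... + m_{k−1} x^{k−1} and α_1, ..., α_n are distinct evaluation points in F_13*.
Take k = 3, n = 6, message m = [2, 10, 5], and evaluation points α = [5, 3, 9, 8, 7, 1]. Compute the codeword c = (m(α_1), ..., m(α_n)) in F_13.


c = [8, 12, 3, 12, 5, 4]

Message polynomial: m(x) = 2 + 10·x + 5·x^2 (mod 13).
For each evaluation point α_i, compute m(α_i) mod 13:
  α_1 = 5: Horner steps 5 → 9 → 8, so m(5) = 8.
  α_2 = 3: Horner steps 5 → 12 → 12, so m(3) = 12.
  α_3 = 9: Horner steps 5 → 3 → 3, so m(9) = 3.
  α_4 = 8: Horner steps 5 → 11 → 12, so m(8) = 12.
  α_5 = 7: Horner steps 5 → 6 → 5, so m(7) = 5.
  α_6 = 1: Horner steps 5 → 2 → 4, so m(1) = 4.
Codeword c = [8, 12, 3, 12, 5, 4] ∈ F_13^6.


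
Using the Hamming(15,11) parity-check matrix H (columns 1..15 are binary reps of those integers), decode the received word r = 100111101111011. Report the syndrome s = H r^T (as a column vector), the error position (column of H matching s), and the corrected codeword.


s = (0, 1, 0, 0)^T, error position = 4, corrected codeword c = 100011101111011

Compute s = H r^T mod 2 one row at a time:
  s_1 = 0 + 1 + 1 + 1 + 1 + 0 + 1 + 1 = 6 ≡ 0 (mod 2).
  s_2 = 1 + 1 + 1 + 1 + 1 + 0 + 1 + 1 = 7 ≡ 1 (mod 2).
  s_3 = 0 + 0 + 1 + 1 + 1 + 1 + 1 + 1 = 6 ≡ 0 (mod 2).
  s_4 = 1 + 0 + 1 + 1 + 1 + 1 + 0 + 1 = 6 ≡ 0 (mod 2).
s = (0, 1, 0, 0)^T — this equals column 4 of H (binary 0100), so error is at position 4.
Correct: flip bit 4 of r = 100111101111011 to get c = 100011101111011.


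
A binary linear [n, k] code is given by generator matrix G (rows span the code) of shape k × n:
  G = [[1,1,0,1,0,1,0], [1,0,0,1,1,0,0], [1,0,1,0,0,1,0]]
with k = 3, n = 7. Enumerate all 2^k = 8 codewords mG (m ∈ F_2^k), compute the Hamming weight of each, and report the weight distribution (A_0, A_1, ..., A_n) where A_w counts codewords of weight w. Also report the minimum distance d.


Weight distribution: A_0 = 1, A_3 = 4, A_4 = 3. Minimum distance d = 3.

Enumerate all 2^3 = 8 messages m ∈ F_2^3.
For each, compute codeword c = mG in F_2^7, then tally its weight.
  m = 000 → c = 0000000, weight = 0.
  m = 100 → c = 1101010, weight = 4.
  m = 010 → c = 1001100, weight = 3.
  m = 110 → c = 0100110, weight = 3.
  m = 001 → c = 1010010, weight = 3.
  m = 101 → c = 0111000, weight = 3.
  m = 011 → c = 0011110, weight = 4.
  m = 111 → c = 1110100, weight = 4.
Tally weights:
  weight 0: 1 codewords.
  weight 3: 4 codewords.
  weight 4: 3 codewords.
Minimum distance d = smallest w > 0 with A_w > 0 = 3.
Sanity: Σ A_w = 8 = 2^3 = 8 ✓.


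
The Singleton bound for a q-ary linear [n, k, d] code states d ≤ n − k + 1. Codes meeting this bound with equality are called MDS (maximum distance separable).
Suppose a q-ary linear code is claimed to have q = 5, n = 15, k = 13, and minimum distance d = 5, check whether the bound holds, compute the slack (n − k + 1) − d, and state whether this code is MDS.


Singleton RHS = n − k + 1 = 3, slack = -2, bound violated (no such code; not MDS).

Singleton bound: d ≤ n − k + 1.
Here n = 15, k = 13, so n − k + 1 = 3.
Given d = 5, check d ≤ 3: NO.
Slack = (n − k + 1) − d = -2.
The slack is negative: d = 5 exceeds n − k + 1 = 3 by 2, so the Singleton bound is violated and no linear [15, 13, 5]_5 code can exist. In particular it is not MDS (MDS requires d = n − k + 1 exactly).
Description: the claimed parameters are [15, 13, 5]_5; such a code would be impossible (violates the Singleton bound).


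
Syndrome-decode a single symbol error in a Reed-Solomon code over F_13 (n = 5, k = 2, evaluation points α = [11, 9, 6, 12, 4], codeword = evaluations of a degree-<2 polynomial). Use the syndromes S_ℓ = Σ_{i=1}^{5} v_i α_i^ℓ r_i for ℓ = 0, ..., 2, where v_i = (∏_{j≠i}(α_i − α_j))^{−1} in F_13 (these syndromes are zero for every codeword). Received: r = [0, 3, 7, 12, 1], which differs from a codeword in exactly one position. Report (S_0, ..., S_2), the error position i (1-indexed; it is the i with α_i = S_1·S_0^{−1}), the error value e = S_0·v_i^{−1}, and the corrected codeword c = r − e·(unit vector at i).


S = (7, 12, 2), error at position 1, error magnitude e = 4, c = [9, 3, 7, 12, 1].

Step 1: column multipliers v_i = (∏_{j≠i}(α_i − α_j))^{−1} mod 13.
  i = 1 (α = 11): (11−9)(11−6)(11−12)(11−4) = 2·5·(−1)·7 = −70 ≡ 8, so v_1 = 8^{−1} = 5 (mod 13).
  i = 2 (α = 9): (9−11)(9−6)(9−12)(9−4) = (−2)·3·(−3)·5 = 90 ≡ 12, so v_2 = 12^{−1} = 12 (mod 13).
  i = 3 (α = 6): (6−11)(6−9)(6−12)(6−4) = (−5)·(−3)·(−6)·2 = −180 ≡ 2, so v_3 = 2^{−1} = 7 (mod 13).
  i = 4 (α = 12): (12−11)(12−9)(12−6)(12−4) = 1·3·6·8 = 144 ≡ 1, so v_4 = 1^{−1} = 1 (mod 13).
  i = 5 (α = 4): (4−11)(4−9)(4−6)(4−12) = (−7)·(−5)·(−2)·(−8) = 560 ≡ 1, so v_5 = 1^{−1} = 1 (mod 13).
  v = [5, 12, 7, 1, 1].
Step 2: syndromes of r = [0, 3, 7, 12, 1] (all sums mod 13).
  S_0 = Σ v_i r_i = 5·0 + 12·3 + 7·7 + 1·12 + 1·1 = 98 ≡ 7.
  S_1 = Σ v_i α_i r_i = 5·11·0 + 12·9·3 + 7·6·7 + 1·12·12 + 1·4·1 = 766 ≡ 12.
  α_i^2 mod 13 = [4, 3, 10, 1, 3].
  S_2 = Σ v_i α_i^2 r_i = 5·4·0 + 12·3·3 + 7·10·7 + 1·1·12 + 1·3·1 = 613 ≡ 2.
  S = (7, 12, 2) ≠ 0, so r is not a codeword (an error is present).
Step 3: locate the error. For a single error e at position i, S_ℓ = v_i·e·α_i^ℓ, so α_err = S_1/S_0.
  S_0^{−1} = 7^{−1} = 2 (mod 13), so α_err = 12·2 = 24 ≡ 11 = α_1. Error position i = 1.
  Consistency check: S_2/S_1 = 2·12 = 24 ≡ 11 = α_err ✓ (single-error assumption holds).
Step 4: error magnitude e = S_0/v_1 = S_0·∏_{j≠1}(α_1 − α_j) = 7·8 = 56 ≡ 4 (mod 13).
Step 5: correct position 1: c_1 = r_1 − e = 0 − 4 ≡ 9 (mod 13). Hence c = [9, 3, 7, 12, 1].
  Check: interpolating c through the α_i gives m(x) = 2 + 3·x (degree < 2) with m(α_i) = c_i for every i, so c is indeed a codeword.
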